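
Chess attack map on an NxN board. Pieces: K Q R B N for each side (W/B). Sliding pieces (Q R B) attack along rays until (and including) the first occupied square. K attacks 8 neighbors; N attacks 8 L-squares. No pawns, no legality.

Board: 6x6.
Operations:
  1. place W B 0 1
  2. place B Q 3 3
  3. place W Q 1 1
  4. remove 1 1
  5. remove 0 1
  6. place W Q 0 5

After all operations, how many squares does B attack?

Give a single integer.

Answer: 19

Derivation:
Op 1: place WB@(0,1)
Op 2: place BQ@(3,3)
Op 3: place WQ@(1,1)
Op 4: remove (1,1)
Op 5: remove (0,1)
Op 6: place WQ@(0,5)
Per-piece attacks for B:
  BQ@(3,3): attacks (3,4) (3,5) (3,2) (3,1) (3,0) (4,3) (5,3) (2,3) (1,3) (0,3) (4,4) (5,5) (4,2) (5,1) (2,4) (1,5) (2,2) (1,1) (0,0)
Union (19 distinct): (0,0) (0,3) (1,1) (1,3) (1,5) (2,2) (2,3) (2,4) (3,0) (3,1) (3,2) (3,4) (3,5) (4,2) (4,3) (4,4) (5,1) (5,3) (5,5)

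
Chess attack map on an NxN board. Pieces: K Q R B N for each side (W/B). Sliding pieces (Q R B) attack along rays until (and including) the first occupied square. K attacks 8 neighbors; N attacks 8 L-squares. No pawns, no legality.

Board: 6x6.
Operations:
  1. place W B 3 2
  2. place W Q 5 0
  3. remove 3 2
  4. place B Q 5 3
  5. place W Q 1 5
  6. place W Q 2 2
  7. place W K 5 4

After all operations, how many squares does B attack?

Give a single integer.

Op 1: place WB@(3,2)
Op 2: place WQ@(5,0)
Op 3: remove (3,2)
Op 4: place BQ@(5,3)
Op 5: place WQ@(1,5)
Op 6: place WQ@(2,2)
Op 7: place WK@(5,4)
Per-piece attacks for B:
  BQ@(5,3): attacks (5,4) (5,2) (5,1) (5,0) (4,3) (3,3) (2,3) (1,3) (0,3) (4,4) (3,5) (4,2) (3,1) (2,0) [ray(0,1) blocked at (5,4); ray(0,-1) blocked at (5,0)]
Union (14 distinct): (0,3) (1,3) (2,0) (2,3) (3,1) (3,3) (3,5) (4,2) (4,3) (4,4) (5,0) (5,1) (5,2) (5,4)

Answer: 14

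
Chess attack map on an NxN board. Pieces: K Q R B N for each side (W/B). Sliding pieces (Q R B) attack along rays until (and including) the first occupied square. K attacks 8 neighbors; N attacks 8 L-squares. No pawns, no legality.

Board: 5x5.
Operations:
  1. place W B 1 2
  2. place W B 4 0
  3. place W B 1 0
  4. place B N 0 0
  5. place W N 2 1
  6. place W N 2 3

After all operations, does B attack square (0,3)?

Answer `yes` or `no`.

Op 1: place WB@(1,2)
Op 2: place WB@(4,0)
Op 3: place WB@(1,0)
Op 4: place BN@(0,0)
Op 5: place WN@(2,1)
Op 6: place WN@(2,3)
Per-piece attacks for B:
  BN@(0,0): attacks (1,2) (2,1)
B attacks (0,3): no

Answer: no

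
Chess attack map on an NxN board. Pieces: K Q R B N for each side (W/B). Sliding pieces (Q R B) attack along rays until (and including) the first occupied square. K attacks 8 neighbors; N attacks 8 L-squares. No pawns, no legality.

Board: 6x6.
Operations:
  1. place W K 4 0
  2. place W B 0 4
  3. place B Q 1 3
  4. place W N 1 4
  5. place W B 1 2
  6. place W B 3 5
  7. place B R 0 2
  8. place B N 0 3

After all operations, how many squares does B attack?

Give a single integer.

Op 1: place WK@(4,0)
Op 2: place WB@(0,4)
Op 3: place BQ@(1,3)
Op 4: place WN@(1,4)
Op 5: place WB@(1,2)
Op 6: place WB@(3,5)
Op 7: place BR@(0,2)
Op 8: place BN@(0,3)
Per-piece attacks for B:
  BR@(0,2): attacks (0,3) (0,1) (0,0) (1,2) [ray(0,1) blocked at (0,3); ray(1,0) blocked at (1,2)]
  BN@(0,3): attacks (1,5) (2,4) (1,1) (2,2)
  BQ@(1,3): attacks (1,4) (1,2) (2,3) (3,3) (4,3) (5,3) (0,3) (2,4) (3,5) (2,2) (3,1) (4,0) (0,4) (0,2) [ray(0,1) blocked at (1,4); ray(0,-1) blocked at (1,2); ray(-1,0) blocked at (0,3); ray(1,1) blocked at (3,5); ray(1,-1) blocked at (4,0); ray(-1,1) blocked at (0,4); ray(-1,-1) blocked at (0,2)]
Union (18 distinct): (0,0) (0,1) (0,2) (0,3) (0,4) (1,1) (1,2) (1,4) (1,5) (2,2) (2,3) (2,4) (3,1) (3,3) (3,5) (4,0) (4,3) (5,3)

Answer: 18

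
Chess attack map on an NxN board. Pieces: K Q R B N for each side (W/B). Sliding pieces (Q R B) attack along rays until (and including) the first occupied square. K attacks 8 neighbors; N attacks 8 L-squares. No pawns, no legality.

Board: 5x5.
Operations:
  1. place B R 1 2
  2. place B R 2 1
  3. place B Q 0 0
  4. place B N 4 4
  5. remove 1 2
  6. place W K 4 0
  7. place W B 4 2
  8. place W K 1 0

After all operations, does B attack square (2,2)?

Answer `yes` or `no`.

Answer: yes

Derivation:
Op 1: place BR@(1,2)
Op 2: place BR@(2,1)
Op 3: place BQ@(0,0)
Op 4: place BN@(4,4)
Op 5: remove (1,2)
Op 6: place WK@(4,0)
Op 7: place WB@(4,2)
Op 8: place WK@(1,0)
Per-piece attacks for B:
  BQ@(0,0): attacks (0,1) (0,2) (0,3) (0,4) (1,0) (1,1) (2,2) (3,3) (4,4) [ray(1,0) blocked at (1,0); ray(1,1) blocked at (4,4)]
  BR@(2,1): attacks (2,2) (2,3) (2,4) (2,0) (3,1) (4,1) (1,1) (0,1)
  BN@(4,4): attacks (3,2) (2,3)
B attacks (2,2): yes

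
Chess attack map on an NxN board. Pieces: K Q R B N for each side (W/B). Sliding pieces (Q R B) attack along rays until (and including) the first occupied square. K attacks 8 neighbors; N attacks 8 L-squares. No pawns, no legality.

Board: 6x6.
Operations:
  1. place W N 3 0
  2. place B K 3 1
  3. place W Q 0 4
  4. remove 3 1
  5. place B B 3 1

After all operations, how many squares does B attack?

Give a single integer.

Op 1: place WN@(3,0)
Op 2: place BK@(3,1)
Op 3: place WQ@(0,4)
Op 4: remove (3,1)
Op 5: place BB@(3,1)
Per-piece attacks for B:
  BB@(3,1): attacks (4,2) (5,3) (4,0) (2,2) (1,3) (0,4) (2,0) [ray(-1,1) blocked at (0,4)]
Union (7 distinct): (0,4) (1,3) (2,0) (2,2) (4,0) (4,2) (5,3)

Answer: 7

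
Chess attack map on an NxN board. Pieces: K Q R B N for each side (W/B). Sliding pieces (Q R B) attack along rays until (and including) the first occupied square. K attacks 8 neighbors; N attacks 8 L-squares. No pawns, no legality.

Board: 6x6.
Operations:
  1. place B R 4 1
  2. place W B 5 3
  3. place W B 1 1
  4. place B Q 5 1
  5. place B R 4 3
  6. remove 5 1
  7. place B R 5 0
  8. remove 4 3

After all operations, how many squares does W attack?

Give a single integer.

Answer: 10

Derivation:
Op 1: place BR@(4,1)
Op 2: place WB@(5,3)
Op 3: place WB@(1,1)
Op 4: place BQ@(5,1)
Op 5: place BR@(4,3)
Op 6: remove (5,1)
Op 7: place BR@(5,0)
Op 8: remove (4,3)
Per-piece attacks for W:
  WB@(1,1): attacks (2,2) (3,3) (4,4) (5,5) (2,0) (0,2) (0,0)
  WB@(5,3): attacks (4,4) (3,5) (4,2) (3,1) (2,0)
Union (10 distinct): (0,0) (0,2) (2,0) (2,2) (3,1) (3,3) (3,5) (4,2) (4,4) (5,5)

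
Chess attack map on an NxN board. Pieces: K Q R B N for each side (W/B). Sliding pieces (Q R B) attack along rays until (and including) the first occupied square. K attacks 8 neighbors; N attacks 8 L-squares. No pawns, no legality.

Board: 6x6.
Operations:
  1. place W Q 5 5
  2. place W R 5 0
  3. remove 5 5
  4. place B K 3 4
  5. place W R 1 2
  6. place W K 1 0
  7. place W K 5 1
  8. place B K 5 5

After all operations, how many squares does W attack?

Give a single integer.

Op 1: place WQ@(5,5)
Op 2: place WR@(5,0)
Op 3: remove (5,5)
Op 4: place BK@(3,4)
Op 5: place WR@(1,2)
Op 6: place WK@(1,0)
Op 7: place WK@(5,1)
Op 8: place BK@(5,5)
Per-piece attacks for W:
  WK@(1,0): attacks (1,1) (2,0) (0,0) (2,1) (0,1)
  WR@(1,2): attacks (1,3) (1,4) (1,5) (1,1) (1,0) (2,2) (3,2) (4,2) (5,2) (0,2) [ray(0,-1) blocked at (1,0)]
  WR@(5,0): attacks (5,1) (4,0) (3,0) (2,0) (1,0) [ray(0,1) blocked at (5,1); ray(-1,0) blocked at (1,0)]
  WK@(5,1): attacks (5,2) (5,0) (4,1) (4,2) (4,0)
Union (19 distinct): (0,0) (0,1) (0,2) (1,0) (1,1) (1,3) (1,4) (1,5) (2,0) (2,1) (2,2) (3,0) (3,2) (4,0) (4,1) (4,2) (5,0) (5,1) (5,2)

Answer: 19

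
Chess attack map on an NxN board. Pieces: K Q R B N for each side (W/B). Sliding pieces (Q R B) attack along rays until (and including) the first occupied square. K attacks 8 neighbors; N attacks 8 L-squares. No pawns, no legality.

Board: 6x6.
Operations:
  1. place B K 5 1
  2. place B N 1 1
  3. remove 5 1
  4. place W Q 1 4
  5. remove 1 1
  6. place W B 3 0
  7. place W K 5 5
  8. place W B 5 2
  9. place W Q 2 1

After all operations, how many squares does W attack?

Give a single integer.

Op 1: place BK@(5,1)
Op 2: place BN@(1,1)
Op 3: remove (5,1)
Op 4: place WQ@(1,4)
Op 5: remove (1,1)
Op 6: place WB@(3,0)
Op 7: place WK@(5,5)
Op 8: place WB@(5,2)
Op 9: place WQ@(2,1)
Per-piece attacks for W:
  WQ@(1,4): attacks (1,5) (1,3) (1,2) (1,1) (1,0) (2,4) (3,4) (4,4) (5,4) (0,4) (2,5) (2,3) (3,2) (4,1) (5,0) (0,5) (0,3)
  WQ@(2,1): attacks (2,2) (2,3) (2,4) (2,5) (2,0) (3,1) (4,1) (5,1) (1,1) (0,1) (3,2) (4,3) (5,4) (3,0) (1,2) (0,3) (1,0) [ray(1,-1) blocked at (3,0)]
  WB@(3,0): attacks (4,1) (5,2) (2,1) [ray(1,1) blocked at (5,2); ray(-1,1) blocked at (2,1)]
  WB@(5,2): attacks (4,3) (3,4) (2,5) (4,1) (3,0) [ray(-1,-1) blocked at (3,0)]
  WK@(5,5): attacks (5,4) (4,5) (4,4)
Union (27 distinct): (0,1) (0,3) (0,4) (0,5) (1,0) (1,1) (1,2) (1,3) (1,5) (2,0) (2,1) (2,2) (2,3) (2,4) (2,5) (3,0) (3,1) (3,2) (3,4) (4,1) (4,3) (4,4) (4,5) (5,0) (5,1) (5,2) (5,4)

Answer: 27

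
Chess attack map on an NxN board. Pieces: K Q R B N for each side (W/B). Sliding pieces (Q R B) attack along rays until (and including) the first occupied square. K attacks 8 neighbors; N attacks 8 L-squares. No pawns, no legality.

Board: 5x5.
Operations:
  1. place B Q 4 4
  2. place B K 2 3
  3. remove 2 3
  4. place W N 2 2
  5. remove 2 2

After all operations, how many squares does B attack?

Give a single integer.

Op 1: place BQ@(4,4)
Op 2: place BK@(2,3)
Op 3: remove (2,3)
Op 4: place WN@(2,2)
Op 5: remove (2,2)
Per-piece attacks for B:
  BQ@(4,4): attacks (4,3) (4,2) (4,1) (4,0) (3,4) (2,4) (1,4) (0,4) (3,3) (2,2) (1,1) (0,0)
Union (12 distinct): (0,0) (0,4) (1,1) (1,4) (2,2) (2,4) (3,3) (3,4) (4,0) (4,1) (4,2) (4,3)

Answer: 12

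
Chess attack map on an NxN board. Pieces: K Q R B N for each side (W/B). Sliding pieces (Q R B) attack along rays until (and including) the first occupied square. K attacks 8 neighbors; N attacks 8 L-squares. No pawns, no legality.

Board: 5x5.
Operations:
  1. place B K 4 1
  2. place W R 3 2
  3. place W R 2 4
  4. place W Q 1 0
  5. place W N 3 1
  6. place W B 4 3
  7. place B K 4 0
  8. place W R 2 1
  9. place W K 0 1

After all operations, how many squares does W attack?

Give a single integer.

Op 1: place BK@(4,1)
Op 2: place WR@(3,2)
Op 3: place WR@(2,4)
Op 4: place WQ@(1,0)
Op 5: place WN@(3,1)
Op 6: place WB@(4,3)
Op 7: place BK@(4,0)
Op 8: place WR@(2,1)
Op 9: place WK@(0,1)
Per-piece attacks for W:
  WK@(0,1): attacks (0,2) (0,0) (1,1) (1,2) (1,0)
  WQ@(1,0): attacks (1,1) (1,2) (1,3) (1,4) (2,0) (3,0) (4,0) (0,0) (2,1) (0,1) [ray(1,0) blocked at (4,0); ray(1,1) blocked at (2,1); ray(-1,1) blocked at (0,1)]
  WR@(2,1): attacks (2,2) (2,3) (2,4) (2,0) (3,1) (1,1) (0,1) [ray(0,1) blocked at (2,4); ray(1,0) blocked at (3,1); ray(-1,0) blocked at (0,1)]
  WR@(2,4): attacks (2,3) (2,2) (2,1) (3,4) (4,4) (1,4) (0,4) [ray(0,-1) blocked at (2,1)]
  WN@(3,1): attacks (4,3) (2,3) (1,2) (1,0)
  WR@(3,2): attacks (3,3) (3,4) (3,1) (4,2) (2,2) (1,2) (0,2) [ray(0,-1) blocked at (3,1)]
  WB@(4,3): attacks (3,4) (3,2) [ray(-1,-1) blocked at (3,2)]
Union (23 distinct): (0,0) (0,1) (0,2) (0,4) (1,0) (1,1) (1,2) (1,3) (1,4) (2,0) (2,1) (2,2) (2,3) (2,4) (3,0) (3,1) (3,2) (3,3) (3,4) (4,0) (4,2) (4,3) (4,4)

Answer: 23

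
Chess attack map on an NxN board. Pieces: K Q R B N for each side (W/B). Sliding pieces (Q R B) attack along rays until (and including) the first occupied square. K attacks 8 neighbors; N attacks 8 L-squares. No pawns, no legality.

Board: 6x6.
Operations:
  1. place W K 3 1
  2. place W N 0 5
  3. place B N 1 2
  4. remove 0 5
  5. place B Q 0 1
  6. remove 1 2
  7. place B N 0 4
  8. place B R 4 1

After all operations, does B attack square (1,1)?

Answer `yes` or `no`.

Answer: yes

Derivation:
Op 1: place WK@(3,1)
Op 2: place WN@(0,5)
Op 3: place BN@(1,2)
Op 4: remove (0,5)
Op 5: place BQ@(0,1)
Op 6: remove (1,2)
Op 7: place BN@(0,4)
Op 8: place BR@(4,1)
Per-piece attacks for B:
  BQ@(0,1): attacks (0,2) (0,3) (0,4) (0,0) (1,1) (2,1) (3,1) (1,2) (2,3) (3,4) (4,5) (1,0) [ray(0,1) blocked at (0,4); ray(1,0) blocked at (3,1)]
  BN@(0,4): attacks (2,5) (1,2) (2,3)
  BR@(4,1): attacks (4,2) (4,3) (4,4) (4,5) (4,0) (5,1) (3,1) [ray(-1,0) blocked at (3,1)]
B attacks (1,1): yes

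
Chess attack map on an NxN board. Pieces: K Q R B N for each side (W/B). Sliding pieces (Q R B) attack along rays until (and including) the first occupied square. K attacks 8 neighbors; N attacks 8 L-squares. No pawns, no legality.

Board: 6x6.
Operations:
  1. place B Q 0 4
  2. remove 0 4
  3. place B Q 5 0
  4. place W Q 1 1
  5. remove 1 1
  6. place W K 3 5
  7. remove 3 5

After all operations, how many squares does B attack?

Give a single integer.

Op 1: place BQ@(0,4)
Op 2: remove (0,4)
Op 3: place BQ@(5,0)
Op 4: place WQ@(1,1)
Op 5: remove (1,1)
Op 6: place WK@(3,5)
Op 7: remove (3,5)
Per-piece attacks for B:
  BQ@(5,0): attacks (5,1) (5,2) (5,3) (5,4) (5,5) (4,0) (3,0) (2,0) (1,0) (0,0) (4,1) (3,2) (2,3) (1,4) (0,5)
Union (15 distinct): (0,0) (0,5) (1,0) (1,4) (2,0) (2,3) (3,0) (3,2) (4,0) (4,1) (5,1) (5,2) (5,3) (5,4) (5,5)

Answer: 15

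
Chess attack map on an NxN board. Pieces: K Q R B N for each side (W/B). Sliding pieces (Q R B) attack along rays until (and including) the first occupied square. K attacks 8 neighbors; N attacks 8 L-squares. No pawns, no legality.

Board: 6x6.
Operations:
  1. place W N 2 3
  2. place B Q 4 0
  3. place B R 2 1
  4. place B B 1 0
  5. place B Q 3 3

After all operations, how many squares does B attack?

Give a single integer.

Op 1: place WN@(2,3)
Op 2: place BQ@(4,0)
Op 3: place BR@(2,1)
Op 4: place BB@(1,0)
Op 5: place BQ@(3,3)
Per-piece attacks for B:
  BB@(1,0): attacks (2,1) (0,1) [ray(1,1) blocked at (2,1)]
  BR@(2,1): attacks (2,2) (2,3) (2,0) (3,1) (4,1) (5,1) (1,1) (0,1) [ray(0,1) blocked at (2,3)]
  BQ@(3,3): attacks (3,4) (3,5) (3,2) (3,1) (3,0) (4,3) (5,3) (2,3) (4,4) (5,5) (4,2) (5,1) (2,4) (1,5) (2,2) (1,1) (0,0) [ray(-1,0) blocked at (2,3)]
  BQ@(4,0): attacks (4,1) (4,2) (4,3) (4,4) (4,5) (5,0) (3,0) (2,0) (1,0) (5,1) (3,1) (2,2) (1,3) (0,4) [ray(-1,0) blocked at (1,0)]
Union (26 distinct): (0,0) (0,1) (0,4) (1,0) (1,1) (1,3) (1,5) (2,0) (2,1) (2,2) (2,3) (2,4) (3,0) (3,1) (3,2) (3,4) (3,5) (4,1) (4,2) (4,3) (4,4) (4,5) (5,0) (5,1) (5,3) (5,5)

Answer: 26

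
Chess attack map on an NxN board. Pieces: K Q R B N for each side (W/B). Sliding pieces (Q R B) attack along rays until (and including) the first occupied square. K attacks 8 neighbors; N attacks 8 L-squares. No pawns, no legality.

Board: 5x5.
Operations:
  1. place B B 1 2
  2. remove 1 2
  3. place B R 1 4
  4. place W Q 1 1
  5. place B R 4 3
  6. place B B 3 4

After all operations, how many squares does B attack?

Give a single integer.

Answer: 15

Derivation:
Op 1: place BB@(1,2)
Op 2: remove (1,2)
Op 3: place BR@(1,4)
Op 4: place WQ@(1,1)
Op 5: place BR@(4,3)
Op 6: place BB@(3,4)
Per-piece attacks for B:
  BR@(1,4): attacks (1,3) (1,2) (1,1) (2,4) (3,4) (0,4) [ray(0,-1) blocked at (1,1); ray(1,0) blocked at (3,4)]
  BB@(3,4): attacks (4,3) (2,3) (1,2) (0,1) [ray(1,-1) blocked at (4,3)]
  BR@(4,3): attacks (4,4) (4,2) (4,1) (4,0) (3,3) (2,3) (1,3) (0,3)
Union (15 distinct): (0,1) (0,3) (0,4) (1,1) (1,2) (1,3) (2,3) (2,4) (3,3) (3,4) (4,0) (4,1) (4,2) (4,3) (4,4)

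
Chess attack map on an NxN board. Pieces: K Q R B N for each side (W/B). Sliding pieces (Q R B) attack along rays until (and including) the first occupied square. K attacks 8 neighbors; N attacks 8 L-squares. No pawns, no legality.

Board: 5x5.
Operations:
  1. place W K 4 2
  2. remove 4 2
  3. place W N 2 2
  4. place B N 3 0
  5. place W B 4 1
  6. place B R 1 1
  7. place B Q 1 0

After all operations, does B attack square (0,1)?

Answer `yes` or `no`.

Answer: yes

Derivation:
Op 1: place WK@(4,2)
Op 2: remove (4,2)
Op 3: place WN@(2,2)
Op 4: place BN@(3,0)
Op 5: place WB@(4,1)
Op 6: place BR@(1,1)
Op 7: place BQ@(1,0)
Per-piece attacks for B:
  BQ@(1,0): attacks (1,1) (2,0) (3,0) (0,0) (2,1) (3,2) (4,3) (0,1) [ray(0,1) blocked at (1,1); ray(1,0) blocked at (3,0)]
  BR@(1,1): attacks (1,2) (1,3) (1,4) (1,0) (2,1) (3,1) (4,1) (0,1) [ray(0,-1) blocked at (1,0); ray(1,0) blocked at (4,1)]
  BN@(3,0): attacks (4,2) (2,2) (1,1)
B attacks (0,1): yes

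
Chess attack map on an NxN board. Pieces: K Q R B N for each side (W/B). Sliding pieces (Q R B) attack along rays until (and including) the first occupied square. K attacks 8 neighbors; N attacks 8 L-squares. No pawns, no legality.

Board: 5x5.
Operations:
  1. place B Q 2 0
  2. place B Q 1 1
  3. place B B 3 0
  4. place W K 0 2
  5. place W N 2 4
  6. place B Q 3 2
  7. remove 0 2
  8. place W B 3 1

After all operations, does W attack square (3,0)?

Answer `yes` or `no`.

Answer: no

Derivation:
Op 1: place BQ@(2,0)
Op 2: place BQ@(1,1)
Op 3: place BB@(3,0)
Op 4: place WK@(0,2)
Op 5: place WN@(2,4)
Op 6: place BQ@(3,2)
Op 7: remove (0,2)
Op 8: place WB@(3,1)
Per-piece attacks for W:
  WN@(2,4): attacks (3,2) (4,3) (1,2) (0,3)
  WB@(3,1): attacks (4,2) (4,0) (2,2) (1,3) (0,4) (2,0) [ray(-1,-1) blocked at (2,0)]
W attacks (3,0): no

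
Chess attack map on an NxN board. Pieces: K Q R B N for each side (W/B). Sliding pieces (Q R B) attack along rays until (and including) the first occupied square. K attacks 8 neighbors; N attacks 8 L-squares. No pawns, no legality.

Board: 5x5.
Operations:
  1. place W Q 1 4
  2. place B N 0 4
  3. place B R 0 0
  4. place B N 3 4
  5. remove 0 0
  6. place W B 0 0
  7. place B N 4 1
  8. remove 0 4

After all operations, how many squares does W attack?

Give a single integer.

Op 1: place WQ@(1,4)
Op 2: place BN@(0,4)
Op 3: place BR@(0,0)
Op 4: place BN@(3,4)
Op 5: remove (0,0)
Op 6: place WB@(0,0)
Op 7: place BN@(4,1)
Op 8: remove (0,4)
Per-piece attacks for W:
  WB@(0,0): attacks (1,1) (2,2) (3,3) (4,4)
  WQ@(1,4): attacks (1,3) (1,2) (1,1) (1,0) (2,4) (3,4) (0,4) (2,3) (3,2) (4,1) (0,3) [ray(1,0) blocked at (3,4); ray(1,-1) blocked at (4,1)]
Union (14 distinct): (0,3) (0,4) (1,0) (1,1) (1,2) (1,3) (2,2) (2,3) (2,4) (3,2) (3,3) (3,4) (4,1) (4,4)

Answer: 14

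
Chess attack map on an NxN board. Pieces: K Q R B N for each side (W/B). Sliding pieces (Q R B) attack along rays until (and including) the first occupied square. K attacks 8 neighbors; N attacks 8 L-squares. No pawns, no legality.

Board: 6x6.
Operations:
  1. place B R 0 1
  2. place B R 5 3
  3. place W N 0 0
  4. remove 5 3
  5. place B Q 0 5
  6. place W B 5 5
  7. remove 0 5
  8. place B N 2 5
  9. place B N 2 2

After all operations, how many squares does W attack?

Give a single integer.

Op 1: place BR@(0,1)
Op 2: place BR@(5,3)
Op 3: place WN@(0,0)
Op 4: remove (5,3)
Op 5: place BQ@(0,5)
Op 6: place WB@(5,5)
Op 7: remove (0,5)
Op 8: place BN@(2,5)
Op 9: place BN@(2,2)
Per-piece attacks for W:
  WN@(0,0): attacks (1,2) (2,1)
  WB@(5,5): attacks (4,4) (3,3) (2,2) [ray(-1,-1) blocked at (2,2)]
Union (5 distinct): (1,2) (2,1) (2,2) (3,3) (4,4)

Answer: 5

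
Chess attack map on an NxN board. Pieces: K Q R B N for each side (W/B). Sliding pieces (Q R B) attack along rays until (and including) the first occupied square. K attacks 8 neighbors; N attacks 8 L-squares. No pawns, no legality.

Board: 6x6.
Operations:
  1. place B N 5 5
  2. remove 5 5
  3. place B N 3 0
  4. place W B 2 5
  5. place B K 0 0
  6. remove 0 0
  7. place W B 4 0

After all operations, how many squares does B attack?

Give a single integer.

Answer: 4

Derivation:
Op 1: place BN@(5,5)
Op 2: remove (5,5)
Op 3: place BN@(3,0)
Op 4: place WB@(2,5)
Op 5: place BK@(0,0)
Op 6: remove (0,0)
Op 7: place WB@(4,0)
Per-piece attacks for B:
  BN@(3,0): attacks (4,2) (5,1) (2,2) (1,1)
Union (4 distinct): (1,1) (2,2) (4,2) (5,1)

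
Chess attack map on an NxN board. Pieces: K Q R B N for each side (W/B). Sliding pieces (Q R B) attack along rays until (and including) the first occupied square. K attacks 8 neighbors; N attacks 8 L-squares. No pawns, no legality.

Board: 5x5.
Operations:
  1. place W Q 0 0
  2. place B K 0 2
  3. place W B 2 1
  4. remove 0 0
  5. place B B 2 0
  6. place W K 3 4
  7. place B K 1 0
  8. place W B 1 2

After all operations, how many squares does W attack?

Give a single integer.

Op 1: place WQ@(0,0)
Op 2: place BK@(0,2)
Op 3: place WB@(2,1)
Op 4: remove (0,0)
Op 5: place BB@(2,0)
Op 6: place WK@(3,4)
Op 7: place BK@(1,0)
Op 8: place WB@(1,2)
Per-piece attacks for W:
  WB@(1,2): attacks (2,3) (3,4) (2,1) (0,3) (0,1) [ray(1,1) blocked at (3,4); ray(1,-1) blocked at (2,1)]
  WB@(2,1): attacks (3,2) (4,3) (3,0) (1,2) (1,0) [ray(-1,1) blocked at (1,2); ray(-1,-1) blocked at (1,0)]
  WK@(3,4): attacks (3,3) (4,4) (2,4) (4,3) (2,3)
Union (13 distinct): (0,1) (0,3) (1,0) (1,2) (2,1) (2,3) (2,4) (3,0) (3,2) (3,3) (3,4) (4,3) (4,4)

Answer: 13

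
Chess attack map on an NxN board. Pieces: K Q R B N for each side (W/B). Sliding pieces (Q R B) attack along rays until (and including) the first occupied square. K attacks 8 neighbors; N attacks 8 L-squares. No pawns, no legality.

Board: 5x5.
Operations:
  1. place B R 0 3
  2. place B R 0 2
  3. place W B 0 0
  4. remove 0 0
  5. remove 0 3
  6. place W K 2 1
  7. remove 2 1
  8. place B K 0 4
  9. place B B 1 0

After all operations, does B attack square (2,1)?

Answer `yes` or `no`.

Answer: yes

Derivation:
Op 1: place BR@(0,3)
Op 2: place BR@(0,2)
Op 3: place WB@(0,0)
Op 4: remove (0,0)
Op 5: remove (0,3)
Op 6: place WK@(2,1)
Op 7: remove (2,1)
Op 8: place BK@(0,4)
Op 9: place BB@(1,0)
Per-piece attacks for B:
  BR@(0,2): attacks (0,3) (0,4) (0,1) (0,0) (1,2) (2,2) (3,2) (4,2) [ray(0,1) blocked at (0,4)]
  BK@(0,4): attacks (0,3) (1,4) (1,3)
  BB@(1,0): attacks (2,1) (3,2) (4,3) (0,1)
B attacks (2,1): yes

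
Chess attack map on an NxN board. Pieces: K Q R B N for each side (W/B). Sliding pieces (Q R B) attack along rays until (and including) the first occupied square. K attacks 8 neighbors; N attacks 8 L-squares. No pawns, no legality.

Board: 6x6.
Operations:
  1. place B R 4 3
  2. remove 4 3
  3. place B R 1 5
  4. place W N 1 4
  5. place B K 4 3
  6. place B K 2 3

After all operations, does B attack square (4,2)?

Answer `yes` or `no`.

Op 1: place BR@(4,3)
Op 2: remove (4,3)
Op 3: place BR@(1,5)
Op 4: place WN@(1,4)
Op 5: place BK@(4,3)
Op 6: place BK@(2,3)
Per-piece attacks for B:
  BR@(1,5): attacks (1,4) (2,5) (3,5) (4,5) (5,5) (0,5) [ray(0,-1) blocked at (1,4)]
  BK@(2,3): attacks (2,4) (2,2) (3,3) (1,3) (3,4) (3,2) (1,4) (1,2)
  BK@(4,3): attacks (4,4) (4,2) (5,3) (3,3) (5,4) (5,2) (3,4) (3,2)
B attacks (4,2): yes

Answer: yes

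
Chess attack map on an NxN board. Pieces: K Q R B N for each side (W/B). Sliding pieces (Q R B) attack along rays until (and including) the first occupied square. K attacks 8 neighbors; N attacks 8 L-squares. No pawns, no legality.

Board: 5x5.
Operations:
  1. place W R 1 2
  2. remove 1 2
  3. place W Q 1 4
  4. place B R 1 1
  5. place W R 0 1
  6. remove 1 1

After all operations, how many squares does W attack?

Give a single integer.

Answer: 16

Derivation:
Op 1: place WR@(1,2)
Op 2: remove (1,2)
Op 3: place WQ@(1,4)
Op 4: place BR@(1,1)
Op 5: place WR@(0,1)
Op 6: remove (1,1)
Per-piece attacks for W:
  WR@(0,1): attacks (0,2) (0,3) (0,4) (0,0) (1,1) (2,1) (3,1) (4,1)
  WQ@(1,4): attacks (1,3) (1,2) (1,1) (1,0) (2,4) (3,4) (4,4) (0,4) (2,3) (3,2) (4,1) (0,3)
Union (16 distinct): (0,0) (0,2) (0,3) (0,4) (1,0) (1,1) (1,2) (1,3) (2,1) (2,3) (2,4) (3,1) (3,2) (3,4) (4,1) (4,4)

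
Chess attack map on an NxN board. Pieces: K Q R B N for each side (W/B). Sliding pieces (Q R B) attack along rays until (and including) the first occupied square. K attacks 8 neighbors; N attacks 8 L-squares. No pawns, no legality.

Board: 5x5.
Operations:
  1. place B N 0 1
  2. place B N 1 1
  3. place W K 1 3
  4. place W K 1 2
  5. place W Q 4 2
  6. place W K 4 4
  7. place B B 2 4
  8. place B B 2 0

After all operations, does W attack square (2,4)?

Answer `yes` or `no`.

Answer: yes

Derivation:
Op 1: place BN@(0,1)
Op 2: place BN@(1,1)
Op 3: place WK@(1,3)
Op 4: place WK@(1,2)
Op 5: place WQ@(4,2)
Op 6: place WK@(4,4)
Op 7: place BB@(2,4)
Op 8: place BB@(2,0)
Per-piece attacks for W:
  WK@(1,2): attacks (1,3) (1,1) (2,2) (0,2) (2,3) (2,1) (0,3) (0,1)
  WK@(1,3): attacks (1,4) (1,2) (2,3) (0,3) (2,4) (2,2) (0,4) (0,2)
  WQ@(4,2): attacks (4,3) (4,4) (4,1) (4,0) (3,2) (2,2) (1,2) (3,3) (2,4) (3,1) (2,0) [ray(0,1) blocked at (4,4); ray(-1,0) blocked at (1,2); ray(-1,1) blocked at (2,4); ray(-1,-1) blocked at (2,0)]
  WK@(4,4): attacks (4,3) (3,4) (3,3)
W attacks (2,4): yes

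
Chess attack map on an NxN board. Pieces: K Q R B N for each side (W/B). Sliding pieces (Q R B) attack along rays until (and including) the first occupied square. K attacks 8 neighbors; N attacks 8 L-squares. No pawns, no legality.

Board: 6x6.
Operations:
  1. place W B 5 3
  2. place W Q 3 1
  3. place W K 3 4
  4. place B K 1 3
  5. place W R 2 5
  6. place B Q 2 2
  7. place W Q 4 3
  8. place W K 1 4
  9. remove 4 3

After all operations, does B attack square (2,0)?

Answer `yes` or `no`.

Op 1: place WB@(5,3)
Op 2: place WQ@(3,1)
Op 3: place WK@(3,4)
Op 4: place BK@(1,3)
Op 5: place WR@(2,5)
Op 6: place BQ@(2,2)
Op 7: place WQ@(4,3)
Op 8: place WK@(1,4)
Op 9: remove (4,3)
Per-piece attacks for B:
  BK@(1,3): attacks (1,4) (1,2) (2,3) (0,3) (2,4) (2,2) (0,4) (0,2)
  BQ@(2,2): attacks (2,3) (2,4) (2,5) (2,1) (2,0) (3,2) (4,2) (5,2) (1,2) (0,2) (3,3) (4,4) (5,5) (3,1) (1,3) (1,1) (0,0) [ray(0,1) blocked at (2,5); ray(1,-1) blocked at (3,1); ray(-1,1) blocked at (1,3)]
B attacks (2,0): yes

Answer: yes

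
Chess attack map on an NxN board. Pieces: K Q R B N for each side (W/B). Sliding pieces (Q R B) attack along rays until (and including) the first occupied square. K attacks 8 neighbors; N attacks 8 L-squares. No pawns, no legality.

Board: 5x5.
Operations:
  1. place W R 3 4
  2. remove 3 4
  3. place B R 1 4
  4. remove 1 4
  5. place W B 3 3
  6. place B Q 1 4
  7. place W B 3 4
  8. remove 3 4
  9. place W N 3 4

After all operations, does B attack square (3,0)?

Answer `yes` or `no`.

Answer: no

Derivation:
Op 1: place WR@(3,4)
Op 2: remove (3,4)
Op 3: place BR@(1,4)
Op 4: remove (1,4)
Op 5: place WB@(3,3)
Op 6: place BQ@(1,4)
Op 7: place WB@(3,4)
Op 8: remove (3,4)
Op 9: place WN@(3,4)
Per-piece attacks for B:
  BQ@(1,4): attacks (1,3) (1,2) (1,1) (1,0) (2,4) (3,4) (0,4) (2,3) (3,2) (4,1) (0,3) [ray(1,0) blocked at (3,4)]
B attacks (3,0): no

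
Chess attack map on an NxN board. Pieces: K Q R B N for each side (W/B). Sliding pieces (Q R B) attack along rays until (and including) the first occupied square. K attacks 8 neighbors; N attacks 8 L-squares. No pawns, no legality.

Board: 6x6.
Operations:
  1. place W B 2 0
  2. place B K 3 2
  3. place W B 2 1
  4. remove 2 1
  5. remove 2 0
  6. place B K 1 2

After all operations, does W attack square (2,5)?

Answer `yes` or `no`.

Answer: no

Derivation:
Op 1: place WB@(2,0)
Op 2: place BK@(3,2)
Op 3: place WB@(2,1)
Op 4: remove (2,1)
Op 5: remove (2,0)
Op 6: place BK@(1,2)
Per-piece attacks for W:
W attacks (2,5): no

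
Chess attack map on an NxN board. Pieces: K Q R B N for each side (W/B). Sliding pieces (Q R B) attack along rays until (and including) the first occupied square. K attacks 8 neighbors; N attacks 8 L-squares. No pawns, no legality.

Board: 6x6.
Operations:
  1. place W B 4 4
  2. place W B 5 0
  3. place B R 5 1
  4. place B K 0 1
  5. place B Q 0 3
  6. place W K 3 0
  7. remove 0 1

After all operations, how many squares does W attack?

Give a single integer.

Op 1: place WB@(4,4)
Op 2: place WB@(5,0)
Op 3: place BR@(5,1)
Op 4: place BK@(0,1)
Op 5: place BQ@(0,3)
Op 6: place WK@(3,0)
Op 7: remove (0,1)
Per-piece attacks for W:
  WK@(3,0): attacks (3,1) (4,0) (2,0) (4,1) (2,1)
  WB@(4,4): attacks (5,5) (5,3) (3,5) (3,3) (2,2) (1,1) (0,0)
  WB@(5,0): attacks (4,1) (3,2) (2,3) (1,4) (0,5)
Union (16 distinct): (0,0) (0,5) (1,1) (1,4) (2,0) (2,1) (2,2) (2,3) (3,1) (3,2) (3,3) (3,5) (4,0) (4,1) (5,3) (5,5)

Answer: 16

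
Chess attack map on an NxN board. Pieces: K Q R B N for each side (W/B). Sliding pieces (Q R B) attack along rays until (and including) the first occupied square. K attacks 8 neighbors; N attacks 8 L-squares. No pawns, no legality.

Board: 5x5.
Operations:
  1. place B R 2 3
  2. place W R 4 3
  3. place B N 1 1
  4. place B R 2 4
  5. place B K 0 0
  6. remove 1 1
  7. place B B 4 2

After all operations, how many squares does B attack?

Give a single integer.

Op 1: place BR@(2,3)
Op 2: place WR@(4,3)
Op 3: place BN@(1,1)
Op 4: place BR@(2,4)
Op 5: place BK@(0,0)
Op 6: remove (1,1)
Op 7: place BB@(4,2)
Per-piece attacks for B:
  BK@(0,0): attacks (0,1) (1,0) (1,1)
  BR@(2,3): attacks (2,4) (2,2) (2,1) (2,0) (3,3) (4,3) (1,3) (0,3) [ray(0,1) blocked at (2,4); ray(1,0) blocked at (4,3)]
  BR@(2,4): attacks (2,3) (3,4) (4,4) (1,4) (0,4) [ray(0,-1) blocked at (2,3)]
  BB@(4,2): attacks (3,3) (2,4) (3,1) (2,0) [ray(-1,1) blocked at (2,4)]
Union (17 distinct): (0,1) (0,3) (0,4) (1,0) (1,1) (1,3) (1,4) (2,0) (2,1) (2,2) (2,3) (2,4) (3,1) (3,3) (3,4) (4,3) (4,4)

Answer: 17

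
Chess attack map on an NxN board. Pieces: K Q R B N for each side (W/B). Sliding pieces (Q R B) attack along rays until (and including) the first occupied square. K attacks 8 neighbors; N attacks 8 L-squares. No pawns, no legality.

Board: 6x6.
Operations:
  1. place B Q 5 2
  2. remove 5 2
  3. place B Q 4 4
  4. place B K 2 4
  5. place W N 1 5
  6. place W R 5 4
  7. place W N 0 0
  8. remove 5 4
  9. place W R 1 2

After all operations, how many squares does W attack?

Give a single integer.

Op 1: place BQ@(5,2)
Op 2: remove (5,2)
Op 3: place BQ@(4,4)
Op 4: place BK@(2,4)
Op 5: place WN@(1,5)
Op 6: place WR@(5,4)
Op 7: place WN@(0,0)
Op 8: remove (5,4)
Op 9: place WR@(1,2)
Per-piece attacks for W:
  WN@(0,0): attacks (1,2) (2,1)
  WR@(1,2): attacks (1,3) (1,4) (1,5) (1,1) (1,0) (2,2) (3,2) (4,2) (5,2) (0,2) [ray(0,1) blocked at (1,5)]
  WN@(1,5): attacks (2,3) (3,4) (0,3)
Union (15 distinct): (0,2) (0,3) (1,0) (1,1) (1,2) (1,3) (1,4) (1,5) (2,1) (2,2) (2,3) (3,2) (3,4) (4,2) (5,2)

Answer: 15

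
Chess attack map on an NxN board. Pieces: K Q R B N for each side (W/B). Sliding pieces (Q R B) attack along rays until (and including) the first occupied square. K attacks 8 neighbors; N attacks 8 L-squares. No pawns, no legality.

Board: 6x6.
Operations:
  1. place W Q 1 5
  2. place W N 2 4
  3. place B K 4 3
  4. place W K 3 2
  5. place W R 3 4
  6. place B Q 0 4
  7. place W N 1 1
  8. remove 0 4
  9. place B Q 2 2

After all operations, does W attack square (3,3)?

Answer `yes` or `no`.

Answer: yes

Derivation:
Op 1: place WQ@(1,5)
Op 2: place WN@(2,4)
Op 3: place BK@(4,3)
Op 4: place WK@(3,2)
Op 5: place WR@(3,4)
Op 6: place BQ@(0,4)
Op 7: place WN@(1,1)
Op 8: remove (0,4)
Op 9: place BQ@(2,2)
Per-piece attacks for W:
  WN@(1,1): attacks (2,3) (3,2) (0,3) (3,0)
  WQ@(1,5): attacks (1,4) (1,3) (1,2) (1,1) (2,5) (3,5) (4,5) (5,5) (0,5) (2,4) (0,4) [ray(0,-1) blocked at (1,1); ray(1,-1) blocked at (2,4)]
  WN@(2,4): attacks (4,5) (0,5) (3,2) (4,3) (1,2) (0,3)
  WK@(3,2): attacks (3,3) (3,1) (4,2) (2,2) (4,3) (4,1) (2,3) (2,1)
  WR@(3,4): attacks (3,5) (3,3) (3,2) (4,4) (5,4) (2,4) [ray(0,-1) blocked at (3,2); ray(-1,0) blocked at (2,4)]
W attacks (3,3): yes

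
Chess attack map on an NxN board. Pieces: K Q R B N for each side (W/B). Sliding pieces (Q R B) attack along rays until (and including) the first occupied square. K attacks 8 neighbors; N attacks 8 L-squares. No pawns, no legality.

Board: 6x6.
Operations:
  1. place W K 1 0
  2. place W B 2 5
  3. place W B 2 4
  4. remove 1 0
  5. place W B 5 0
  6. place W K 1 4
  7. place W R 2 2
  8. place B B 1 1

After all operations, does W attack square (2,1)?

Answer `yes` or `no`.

Op 1: place WK@(1,0)
Op 2: place WB@(2,5)
Op 3: place WB@(2,4)
Op 4: remove (1,0)
Op 5: place WB@(5,0)
Op 6: place WK@(1,4)
Op 7: place WR@(2,2)
Op 8: place BB@(1,1)
Per-piece attacks for W:
  WK@(1,4): attacks (1,5) (1,3) (2,4) (0,4) (2,5) (2,3) (0,5) (0,3)
  WR@(2,2): attacks (2,3) (2,4) (2,1) (2,0) (3,2) (4,2) (5,2) (1,2) (0,2) [ray(0,1) blocked at (2,4)]
  WB@(2,4): attacks (3,5) (3,3) (4,2) (5,1) (1,5) (1,3) (0,2)
  WB@(2,5): attacks (3,4) (4,3) (5,2) (1,4) [ray(-1,-1) blocked at (1,4)]
  WB@(5,0): attacks (4,1) (3,2) (2,3) (1,4) [ray(-1,1) blocked at (1,4)]
W attacks (2,1): yes

Answer: yes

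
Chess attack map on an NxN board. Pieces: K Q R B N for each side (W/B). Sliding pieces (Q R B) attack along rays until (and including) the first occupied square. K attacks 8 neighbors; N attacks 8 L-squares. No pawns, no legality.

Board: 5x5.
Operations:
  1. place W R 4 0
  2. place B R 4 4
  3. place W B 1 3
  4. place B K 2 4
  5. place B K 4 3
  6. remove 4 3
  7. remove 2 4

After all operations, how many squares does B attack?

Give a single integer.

Op 1: place WR@(4,0)
Op 2: place BR@(4,4)
Op 3: place WB@(1,3)
Op 4: place BK@(2,4)
Op 5: place BK@(4,3)
Op 6: remove (4,3)
Op 7: remove (2,4)
Per-piece attacks for B:
  BR@(4,4): attacks (4,3) (4,2) (4,1) (4,0) (3,4) (2,4) (1,4) (0,4) [ray(0,-1) blocked at (4,0)]
Union (8 distinct): (0,4) (1,4) (2,4) (3,4) (4,0) (4,1) (4,2) (4,3)

Answer: 8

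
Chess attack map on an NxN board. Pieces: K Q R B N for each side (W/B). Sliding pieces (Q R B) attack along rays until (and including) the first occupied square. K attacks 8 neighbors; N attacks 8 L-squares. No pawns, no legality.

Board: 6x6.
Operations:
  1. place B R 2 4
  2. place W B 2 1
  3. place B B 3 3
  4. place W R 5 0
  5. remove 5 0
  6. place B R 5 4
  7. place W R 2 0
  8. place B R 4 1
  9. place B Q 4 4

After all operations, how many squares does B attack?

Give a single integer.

Answer: 25

Derivation:
Op 1: place BR@(2,4)
Op 2: place WB@(2,1)
Op 3: place BB@(3,3)
Op 4: place WR@(5,0)
Op 5: remove (5,0)
Op 6: place BR@(5,4)
Op 7: place WR@(2,0)
Op 8: place BR@(4,1)
Op 9: place BQ@(4,4)
Per-piece attacks for B:
  BR@(2,4): attacks (2,5) (2,3) (2,2) (2,1) (3,4) (4,4) (1,4) (0,4) [ray(0,-1) blocked at (2,1); ray(1,0) blocked at (4,4)]
  BB@(3,3): attacks (4,4) (4,2) (5,1) (2,4) (2,2) (1,1) (0,0) [ray(1,1) blocked at (4,4); ray(-1,1) blocked at (2,4)]
  BR@(4,1): attacks (4,2) (4,3) (4,4) (4,0) (5,1) (3,1) (2,1) [ray(0,1) blocked at (4,4); ray(-1,0) blocked at (2,1)]
  BQ@(4,4): attacks (4,5) (4,3) (4,2) (4,1) (5,4) (3,4) (2,4) (5,5) (5,3) (3,5) (3,3) [ray(0,-1) blocked at (4,1); ray(1,0) blocked at (5,4); ray(-1,0) blocked at (2,4); ray(-1,-1) blocked at (3,3)]
  BR@(5,4): attacks (5,5) (5,3) (5,2) (5,1) (5,0) (4,4) [ray(-1,0) blocked at (4,4)]
Union (25 distinct): (0,0) (0,4) (1,1) (1,4) (2,1) (2,2) (2,3) (2,4) (2,5) (3,1) (3,3) (3,4) (3,5) (4,0) (4,1) (4,2) (4,3) (4,4) (4,5) (5,0) (5,1) (5,2) (5,3) (5,4) (5,5)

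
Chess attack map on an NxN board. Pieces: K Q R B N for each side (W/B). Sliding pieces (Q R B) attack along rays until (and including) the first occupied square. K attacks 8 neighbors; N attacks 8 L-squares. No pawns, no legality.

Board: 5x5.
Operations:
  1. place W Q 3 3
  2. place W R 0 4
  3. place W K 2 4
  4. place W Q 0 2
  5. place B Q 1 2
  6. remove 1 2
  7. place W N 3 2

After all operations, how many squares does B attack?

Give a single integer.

Answer: 0

Derivation:
Op 1: place WQ@(3,3)
Op 2: place WR@(0,4)
Op 3: place WK@(2,4)
Op 4: place WQ@(0,2)
Op 5: place BQ@(1,2)
Op 6: remove (1,2)
Op 7: place WN@(3,2)
Per-piece attacks for B:
Union (0 distinct): (none)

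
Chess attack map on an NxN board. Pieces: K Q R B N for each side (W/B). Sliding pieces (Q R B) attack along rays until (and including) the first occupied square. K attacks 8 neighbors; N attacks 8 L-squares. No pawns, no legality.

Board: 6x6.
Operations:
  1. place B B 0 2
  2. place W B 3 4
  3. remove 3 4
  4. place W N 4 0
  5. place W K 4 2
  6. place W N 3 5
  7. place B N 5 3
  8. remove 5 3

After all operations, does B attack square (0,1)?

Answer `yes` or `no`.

Op 1: place BB@(0,2)
Op 2: place WB@(3,4)
Op 3: remove (3,4)
Op 4: place WN@(4,0)
Op 5: place WK@(4,2)
Op 6: place WN@(3,5)
Op 7: place BN@(5,3)
Op 8: remove (5,3)
Per-piece attacks for B:
  BB@(0,2): attacks (1,3) (2,4) (3,5) (1,1) (2,0) [ray(1,1) blocked at (3,5)]
B attacks (0,1): no

Answer: no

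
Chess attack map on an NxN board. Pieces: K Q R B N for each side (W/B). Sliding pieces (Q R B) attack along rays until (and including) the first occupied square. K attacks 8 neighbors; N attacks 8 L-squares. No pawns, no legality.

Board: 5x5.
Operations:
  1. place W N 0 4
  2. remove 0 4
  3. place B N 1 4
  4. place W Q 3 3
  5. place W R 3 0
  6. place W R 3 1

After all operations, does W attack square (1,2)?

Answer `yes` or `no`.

Answer: no

Derivation:
Op 1: place WN@(0,4)
Op 2: remove (0,4)
Op 3: place BN@(1,4)
Op 4: place WQ@(3,3)
Op 5: place WR@(3,0)
Op 6: place WR@(3,1)
Per-piece attacks for W:
  WR@(3,0): attacks (3,1) (4,0) (2,0) (1,0) (0,0) [ray(0,1) blocked at (3,1)]
  WR@(3,1): attacks (3,2) (3,3) (3,0) (4,1) (2,1) (1,1) (0,1) [ray(0,1) blocked at (3,3); ray(0,-1) blocked at (3,0)]
  WQ@(3,3): attacks (3,4) (3,2) (3,1) (4,3) (2,3) (1,3) (0,3) (4,4) (4,2) (2,4) (2,2) (1,1) (0,0) [ray(0,-1) blocked at (3,1)]
W attacks (1,2): no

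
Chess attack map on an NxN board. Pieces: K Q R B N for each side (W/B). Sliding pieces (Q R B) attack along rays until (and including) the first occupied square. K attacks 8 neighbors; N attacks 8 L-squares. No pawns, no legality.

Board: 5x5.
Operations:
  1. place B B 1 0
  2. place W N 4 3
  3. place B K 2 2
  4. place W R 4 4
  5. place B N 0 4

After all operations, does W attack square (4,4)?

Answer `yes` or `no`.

Op 1: place BB@(1,0)
Op 2: place WN@(4,3)
Op 3: place BK@(2,2)
Op 4: place WR@(4,4)
Op 5: place BN@(0,4)
Per-piece attacks for W:
  WN@(4,3): attacks (2,4) (3,1) (2,2)
  WR@(4,4): attacks (4,3) (3,4) (2,4) (1,4) (0,4) [ray(0,-1) blocked at (4,3); ray(-1,0) blocked at (0,4)]
W attacks (4,4): no

Answer: no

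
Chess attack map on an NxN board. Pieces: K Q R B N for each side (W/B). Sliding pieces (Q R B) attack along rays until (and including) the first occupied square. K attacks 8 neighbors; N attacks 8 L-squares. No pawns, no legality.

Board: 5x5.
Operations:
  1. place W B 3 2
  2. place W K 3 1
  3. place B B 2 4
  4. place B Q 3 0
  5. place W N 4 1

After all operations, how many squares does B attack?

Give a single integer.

Answer: 13

Derivation:
Op 1: place WB@(3,2)
Op 2: place WK@(3,1)
Op 3: place BB@(2,4)
Op 4: place BQ@(3,0)
Op 5: place WN@(4,1)
Per-piece attacks for B:
  BB@(2,4): attacks (3,3) (4,2) (1,3) (0,2)
  BQ@(3,0): attacks (3,1) (4,0) (2,0) (1,0) (0,0) (4,1) (2,1) (1,2) (0,3) [ray(0,1) blocked at (3,1); ray(1,1) blocked at (4,1)]
Union (13 distinct): (0,0) (0,2) (0,3) (1,0) (1,2) (1,3) (2,0) (2,1) (3,1) (3,3) (4,0) (4,1) (4,2)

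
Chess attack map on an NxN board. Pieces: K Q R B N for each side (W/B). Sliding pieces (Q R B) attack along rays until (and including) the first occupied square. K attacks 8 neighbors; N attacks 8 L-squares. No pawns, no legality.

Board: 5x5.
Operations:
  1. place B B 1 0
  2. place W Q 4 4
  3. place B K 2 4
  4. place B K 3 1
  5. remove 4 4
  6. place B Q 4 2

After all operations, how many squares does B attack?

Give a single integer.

Op 1: place BB@(1,0)
Op 2: place WQ@(4,4)
Op 3: place BK@(2,4)
Op 4: place BK@(3,1)
Op 5: remove (4,4)
Op 6: place BQ@(4,2)
Per-piece attacks for B:
  BB@(1,0): attacks (2,1) (3,2) (4,3) (0,1)
  BK@(2,4): attacks (2,3) (3,4) (1,4) (3,3) (1,3)
  BK@(3,1): attacks (3,2) (3,0) (4,1) (2,1) (4,2) (4,0) (2,2) (2,0)
  BQ@(4,2): attacks (4,3) (4,4) (4,1) (4,0) (3,2) (2,2) (1,2) (0,2) (3,3) (2,4) (3,1) [ray(-1,1) blocked at (2,4); ray(-1,-1) blocked at (3,1)]
Union (20 distinct): (0,1) (0,2) (1,2) (1,3) (1,4) (2,0) (2,1) (2,2) (2,3) (2,4) (3,0) (3,1) (3,2) (3,3) (3,4) (4,0) (4,1) (4,2) (4,3) (4,4)

Answer: 20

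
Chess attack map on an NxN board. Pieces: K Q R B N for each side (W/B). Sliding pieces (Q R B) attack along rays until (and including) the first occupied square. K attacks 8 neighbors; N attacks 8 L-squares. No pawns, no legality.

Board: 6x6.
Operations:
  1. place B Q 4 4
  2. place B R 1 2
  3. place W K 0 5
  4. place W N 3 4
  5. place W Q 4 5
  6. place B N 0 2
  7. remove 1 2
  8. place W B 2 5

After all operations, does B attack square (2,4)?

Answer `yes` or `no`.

Op 1: place BQ@(4,4)
Op 2: place BR@(1,2)
Op 3: place WK@(0,5)
Op 4: place WN@(3,4)
Op 5: place WQ@(4,5)
Op 6: place BN@(0,2)
Op 7: remove (1,2)
Op 8: place WB@(2,5)
Per-piece attacks for B:
  BN@(0,2): attacks (1,4) (2,3) (1,0) (2,1)
  BQ@(4,4): attacks (4,5) (4,3) (4,2) (4,1) (4,0) (5,4) (3,4) (5,5) (5,3) (3,5) (3,3) (2,2) (1,1) (0,0) [ray(0,1) blocked at (4,5); ray(-1,0) blocked at (3,4)]
B attacks (2,4): no

Answer: no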